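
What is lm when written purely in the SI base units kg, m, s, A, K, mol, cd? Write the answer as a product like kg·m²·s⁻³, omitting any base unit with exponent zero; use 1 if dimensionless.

cd

lm = cd.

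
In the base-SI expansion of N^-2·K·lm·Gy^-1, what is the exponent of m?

-4

N = kg·m/s² = kg·m·s⁻² (force = mass × acceleration).
So N⁻² = kg⁻²·m⁻²·s⁴.
lm = cd·sr = cd (luminous flux; sr is dimensionless).
Gy = J/kg (absorbed dose = energy per mass),
    = m²·s⁻².
So Gy⁻¹ = m⁻²·s².
Combining: N⁻²·K·lm·Gy⁻¹ = (kg⁻²·m⁻²·s⁴) · K · cd · (m⁻²·s²) = kg⁻²·m⁻⁴·s⁶·K·cd.
The exponent of m is -4.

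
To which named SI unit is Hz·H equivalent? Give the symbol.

Ω

Hz = s⁻¹.
H = kg·m²·s⁻²·A⁻².
Combining: Hz·H = s⁻¹ · (kg·m²·s⁻²·A⁻²) = kg·m²·s⁻³·A⁻².
kg·m²·s⁻³·A⁻² is the base-SI form of the ohm.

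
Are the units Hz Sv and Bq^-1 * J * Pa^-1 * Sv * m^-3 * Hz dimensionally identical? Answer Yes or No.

Left side:
  Hz = s⁻¹.
  Sv = m²·s⁻².
  Combining: Hz·Sv = s⁻¹ · (m²·s⁻²) = m²·s⁻³.
Right side:
  Bq = 1/s = s⁻¹ (activity is decays per second).
  So Bq⁻¹ = s.
  J = N·m (work = force × distance),
      = kg·m²·s⁻².
  Pa = N/m² (pressure = force per area),
      = kg·m⁻¹·s⁻².
  So Pa⁻¹ = kg⁻¹·m·s².
  Sv = J/kg (equivalent dose = energy per mass),
      = m²·s⁻².
  Hz = 1/s = s⁻¹ (frequency is cycles per second).
  Combining: Bq⁻¹·J·Pa⁻¹·Sv·m⁻³·Hz = s · (kg·m²·s⁻²) · (kg⁻¹·m·s²) · (m²·s⁻²) · m⁻³ · s⁻¹ = m²·s⁻².
Left is m²·s⁻³; right is m²·s⁻² — different.

No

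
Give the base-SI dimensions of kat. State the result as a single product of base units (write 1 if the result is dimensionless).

s⁻¹·mol

kat = mol/s = s⁻¹·mol (catalytic activity).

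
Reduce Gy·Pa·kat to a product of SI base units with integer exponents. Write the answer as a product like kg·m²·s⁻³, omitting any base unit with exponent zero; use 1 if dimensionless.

kg·m·s⁻⁵·mol

Gy = J/kg (absorbed dose = energy per mass),
    = m²·s⁻².
Pa = N/m² (pressure = force per area),
    = kg·m⁻¹·s⁻².
kat = mol/s = s⁻¹·mol (catalytic activity).
Combining: Gy·Pa·kat = (m²·s⁻²) · (kg·m⁻¹·s⁻²) · (s⁻¹·mol) = kg·m·s⁻⁵·mol.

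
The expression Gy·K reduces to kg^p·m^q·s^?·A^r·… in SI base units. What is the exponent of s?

Gy = J/kg (absorbed dose = energy per mass),
    = m²·s⁻².
Combining: Gy·K = (m²·s⁻²) · K = m²·s⁻²·K.
The exponent of s is -2.

-2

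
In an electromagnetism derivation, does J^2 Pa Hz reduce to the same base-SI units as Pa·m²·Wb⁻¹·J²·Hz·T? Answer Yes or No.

Left side:
  J = kg·m²·s⁻².
  So J² = kg²·m⁴·s⁻⁴.
  Pa = kg·m⁻¹·s⁻².
  Hz = s⁻¹.
  Combining: J²·Pa·Hz = (kg²·m⁴·s⁻⁴) · (kg·m⁻¹·s⁻²) · s⁻¹ = kg³·m³·s⁻⁷.
Right side:
  Pa = N/m² (pressure = force per area),
      = kg·m⁻¹·s⁻².
  Wb = V·s (flux: a volt is a weber per second),
      = kg·m²·s⁻²·A⁻¹.
  So Wb⁻¹ = kg⁻¹·m⁻²·s²·A.
  J = N·m (work = force × distance),
      = kg·m²·s⁻².
  So J² = kg²·m⁴·s⁻⁴.
  Hz = 1/s = s⁻¹ (frequency is cycles per second).
  T = Wb/m² (flux density = flux per area),
      = kg·s⁻²·A⁻¹.
  Combining: Pa·m²·Wb⁻¹·J²·Hz·T = (kg·m⁻¹·s⁻²) · m² · (kg⁻¹·m⁻²·s²·A) · (kg²·m⁴·s⁻⁴) · s⁻¹ · (kg·s⁻²·A⁻¹) = kg³·m³·s⁻⁷.
Both reduce to kg³·m³·s⁻⁷.

Yes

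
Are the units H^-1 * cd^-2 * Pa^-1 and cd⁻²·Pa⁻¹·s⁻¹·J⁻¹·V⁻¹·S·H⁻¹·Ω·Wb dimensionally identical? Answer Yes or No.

No

Left side:
  H = kg·m²·s⁻²·A⁻².
  So H⁻¹ = kg⁻¹·m⁻²·s²·A².
  Pa = kg·m⁻¹·s⁻².
  So Pa⁻¹ = kg⁻¹·m·s².
  Combining: H⁻¹·cd⁻²·Pa⁻¹ = (kg⁻¹·m⁻²·s²·A²) · cd⁻² · (kg⁻¹·m·s²) = kg⁻²·m⁻¹·s⁴·A²·cd⁻².
Right side:
  Pa = N/m² (pressure = force per area),
      = kg·m⁻¹·s⁻².
  So Pa⁻¹ = kg⁻¹·m·s².
  J = N·m (work = force × distance),
      = kg·m²·s⁻².
  So J⁻¹ = kg⁻¹·m⁻²·s².
  V = W/A (potential = power per current),
      = kg·m²·s⁻³·A⁻¹.
  So V⁻¹ = kg⁻¹·m⁻²·s³·A.
  S = 1/Ω (conductance is reciprocal resistance),
      = kg⁻¹·m⁻²·s³·A².
  H = Wb/A (inductance = flux per current),
      = kg·m²·s⁻²·A⁻².
  So H⁻¹ = kg⁻¹·m⁻²·s²·A².
  Ω = V/A (resistance = voltage per current),
      = kg·m²·s⁻³·A⁻².
  Wb = V·s (flux: a volt is a weber per second),
      = kg·m²·s⁻²·A⁻¹.
  Combining: cd⁻²·Pa⁻¹·s⁻¹·J⁻¹·V⁻¹·S·H⁻¹·Ω·Wb = cd⁻² · (kg⁻¹·m·s²) · s⁻¹ · (kg⁻¹·m⁻²·s²) · (kg⁻¹·m⁻²·s³·A) · (kg⁻¹·m⁻²·s³·A²) · (kg⁻¹·m⁻²·s²·A²) · (kg·m²·s⁻³·A⁻²) · (kg·m²·s⁻²·A⁻¹) = kg⁻³·m⁻³·s⁶·A²·cd⁻².
Left is kg⁻²·m⁻¹·s⁴·A²·cd⁻²; right is kg⁻³·m⁻³·s⁶·A²·cd⁻² — different.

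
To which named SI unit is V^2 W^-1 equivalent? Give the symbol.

Ω

V = W/A (potential = power per current),
    = kg·m²·s⁻³·A⁻¹.
So V² = kg²·m⁴·s⁻⁶·A⁻².
W = J/s (power = energy per time),
    = kg·m²·s⁻³.
So W⁻¹ = kg⁻¹·m⁻²·s³.
Combining: V²·W⁻¹ = (kg²·m⁴·s⁻⁶·A⁻²) · (kg⁻¹·m⁻²·s³) = kg·m²·s⁻³·A⁻².
kg·m²·s⁻³·A⁻² is the base-SI form of the ohm.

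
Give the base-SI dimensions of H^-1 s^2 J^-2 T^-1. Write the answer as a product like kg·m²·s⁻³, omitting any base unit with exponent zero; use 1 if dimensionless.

kg⁻⁴·m⁻⁶·s¹⁰·A³

H = kg·m²·s⁻²·A⁻².
So H⁻¹ = kg⁻¹·m⁻²·s²·A².
J = kg·m²·s⁻².
So J⁻² = kg⁻²·m⁻⁴·s⁴.
T = kg·s⁻²·A⁻¹.
So T⁻¹ = kg⁻¹·s²·A.
Combining: H⁻¹·s²·J⁻²·T⁻¹ = (kg⁻¹·m⁻²·s²·A²) · s² · (kg⁻²·m⁻⁴·s⁴) · (kg⁻¹·s²·A) = kg⁻⁴·m⁻⁶·s¹⁰·A³.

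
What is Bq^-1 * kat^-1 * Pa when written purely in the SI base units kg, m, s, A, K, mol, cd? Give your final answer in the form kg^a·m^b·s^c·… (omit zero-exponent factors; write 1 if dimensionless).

Bq = 1/s = s⁻¹ (activity is decays per second).
So Bq⁻¹ = s.
kat = mol/s = s⁻¹·mol (catalytic activity).
So kat⁻¹ = s·mol⁻¹.
Pa = N/m² (pressure = force per area),
    = kg·m⁻¹·s⁻².
Combining: Bq⁻¹·kat⁻¹·Pa = s · (s·mol⁻¹) · (kg·m⁻¹·s⁻²) = kg·m⁻¹·mol⁻¹.

kg·m⁻¹·mol⁻¹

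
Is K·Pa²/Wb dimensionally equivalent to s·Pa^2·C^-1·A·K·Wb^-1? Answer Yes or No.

Yes

Left side:
  Wb = V·s (flux: a volt is a weber per second),
      = kg·m²·s⁻²·A⁻¹.
  So Wb⁻¹ = kg⁻¹·m⁻²·s²·A.
  Pa = N/m² (pressure = force per area),
      = kg·m⁻¹·s⁻².
  So Pa² = kg²·m⁻²·s⁻⁴.
  Combining: K·Wb⁻¹·Pa² = K · (kg⁻¹·m⁻²·s²·A) · (kg²·m⁻²·s⁻⁴) = kg·m⁻⁴·s⁻²·A·K.
Right side:
  Pa = N/m² (pressure = force per area),
      = kg·m⁻¹·s⁻².
  So Pa² = kg²·m⁻²·s⁻⁴.
  C = A·s = s·A (charge = current × time).
  So C⁻¹ = s⁻¹·A⁻¹.
  Wb = V·s (flux: a volt is a weber per second),
      = kg·m²·s⁻²·A⁻¹.
  So Wb⁻¹ = kg⁻¹·m⁻²·s²·A.
  Combining: s·Pa²·C⁻¹·A·K·Wb⁻¹ = s · (kg²·m⁻²·s⁻⁴) · (s⁻¹·A⁻¹) · A · K · (kg⁻¹·m⁻²·s²·A) = kg·m⁻⁴·s⁻²·A·K.
Both reduce to kg·m⁻⁴·s⁻²·A·K.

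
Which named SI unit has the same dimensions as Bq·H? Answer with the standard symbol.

Ω

Bq = 1/s = s⁻¹ (activity is decays per second).
H = Wb/A (inductance = flux per current),
    = kg·m²·s⁻²·A⁻².
Combining: Bq·H = s⁻¹ · (kg·m²·s⁻²·A⁻²) = kg·m²·s⁻³·A⁻².
kg·m²·s⁻³·A⁻² is the base-SI form of the ohm.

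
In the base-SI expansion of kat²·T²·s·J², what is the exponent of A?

-2

kat = s⁻¹·mol.
So kat² = s⁻²·mol².
T = kg·s⁻²·A⁻¹.
So T² = kg²·s⁻⁴·A⁻².
J = kg·m²·s⁻².
So J² = kg²·m⁴·s⁻⁴.
Combining: kat²·T²·s·J² = (s⁻²·mol²) · (kg²·s⁻⁴·A⁻²) · s · (kg²·m⁴·s⁻⁴) = kg⁴·m⁴·s⁻⁹·A⁻²·mol².
The exponent of A is -2.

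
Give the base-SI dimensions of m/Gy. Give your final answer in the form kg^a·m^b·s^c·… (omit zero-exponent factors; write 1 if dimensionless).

m⁻¹·s²

Gy = m²·s⁻².
So Gy⁻¹ = m⁻²·s².
Combining: Gy⁻¹·m = (m⁻²·s²) · m = m⁻¹·s².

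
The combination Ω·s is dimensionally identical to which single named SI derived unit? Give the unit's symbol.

H

Ω = V/A (resistance = voltage per current),
    = kg·m²·s⁻³·A⁻².
Combining: Ω·s = (kg·m²·s⁻³·A⁻²) · s = kg·m²·s⁻²·A⁻².
kg·m²·s⁻²·A⁻² is the base-SI form of the henry.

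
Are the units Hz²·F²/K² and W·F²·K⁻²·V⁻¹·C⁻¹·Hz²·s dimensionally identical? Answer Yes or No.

Left side:
  Hz = 1/s = s⁻¹ (frequency is cycles per second).
  So Hz² = s⁻².
  F = C/V (capacitance = charge per voltage),
      = A·s/(kg·m²·s⁻³·A⁻¹) (substituting C and V),
      = kg⁻¹·m⁻²·s⁴·A².
  So F² = kg⁻²·m⁻⁴·s⁸·A⁴.
  Combining: Hz²·F²·K⁻² = s⁻² · (kg⁻²·m⁻⁴·s⁸·A⁴) · K⁻² = kg⁻²·m⁻⁴·s⁶·A⁴·K⁻².
Right side:
  W = J/s (power = energy per time),
      = kg·m²·s⁻³.
  F = C/V (capacitance = charge per voltage),
      = A·s/(kg·m²·s⁻³·A⁻¹) (substituting C and V),
      = kg⁻¹·m⁻²·s⁴·A².
  So F² = kg⁻²·m⁻⁴·s⁸·A⁴.
  V = W/A (potential = power per current),
      = kg·m²·s⁻³·A⁻¹.
  So V⁻¹ = kg⁻¹·m⁻²·s³·A.
  C = A·s = s·A (charge = current × time).
  So C⁻¹ = s⁻¹·A⁻¹.
  Hz = 1/s = s⁻¹ (frequency is cycles per second).
  So Hz² = s⁻².
  Combining: W·F²·K⁻²·V⁻¹·C⁻¹·Hz²·s = (kg·m²·s⁻³) · (kg⁻²·m⁻⁴·s⁸·A⁴) · K⁻² · (kg⁻¹·m⁻²·s³·A) · (s⁻¹·A⁻¹) · s⁻² · s = kg⁻²·m⁻⁴·s⁶·A⁴·K⁻².
Both reduce to kg⁻²·m⁻⁴·s⁶·A⁴·K⁻².

Yes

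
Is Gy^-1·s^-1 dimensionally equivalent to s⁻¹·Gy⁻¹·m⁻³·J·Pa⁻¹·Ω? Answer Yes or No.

No

Left side:
  Gy = m²·s⁻².
  So Gy⁻¹ = m⁻²·s².
  Combining: Gy⁻¹·s⁻¹ = (m⁻²·s²) · s⁻¹ = m⁻²·s.
Right side:
  Gy = J/kg (absorbed dose = energy per mass),
      = m²·s⁻².
  So Gy⁻¹ = m⁻²·s².
  J = N·m (work = force × distance),
      = kg·m²·s⁻².
  Pa = N/m² (pressure = force per area),
      = kg·m⁻¹·s⁻².
  So Pa⁻¹ = kg⁻¹·m·s².
  Ω = V/A (resistance = voltage per current),
      = kg·m²·s⁻³·A⁻².
  Combining: s⁻¹·Gy⁻¹·m⁻³·J·Pa⁻¹·Ω = s⁻¹ · (m⁻²·s²) · m⁻³ · (kg·m²·s⁻²) · (kg⁻¹·m·s²) · (kg·m²·s⁻³·A⁻²) = kg·s⁻²·A⁻².
Left is m⁻²·s; right is kg·s⁻²·A⁻² — different.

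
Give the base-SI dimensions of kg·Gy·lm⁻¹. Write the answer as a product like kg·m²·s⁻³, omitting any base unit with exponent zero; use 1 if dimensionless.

kg·m²·s⁻²·cd⁻¹

Gy = J/kg (absorbed dose = energy per mass),
    = m²·s⁻².
lm = cd·sr = cd (luminous flux; sr is dimensionless).
So lm⁻¹ = cd⁻¹.
Combining: kg·Gy·lm⁻¹ = kg · (m²·s⁻²) · cd⁻¹ = kg·m²·s⁻²·cd⁻¹.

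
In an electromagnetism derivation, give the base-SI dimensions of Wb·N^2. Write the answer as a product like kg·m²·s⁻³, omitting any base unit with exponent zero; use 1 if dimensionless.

Wb = V·s (flux: a volt is a weber per second),
    = kg·m²·s⁻²·A⁻¹.
N = kg·m/s² = kg·m·s⁻² (force = mass × acceleration).
So N² = kg²·m²·s⁻⁴.
Combining: Wb·N² = (kg·m²·s⁻²·A⁻¹) · (kg²·m²·s⁻⁴) = kg³·m⁴·s⁻⁶·A⁻¹.

kg³·m⁴·s⁻⁶·A⁻¹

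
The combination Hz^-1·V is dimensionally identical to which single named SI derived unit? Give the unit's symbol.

Wb

Hz = s⁻¹.
So Hz⁻¹ = s.
V = kg·m²·s⁻³·A⁻¹.
Combining: Hz⁻¹·V = s · (kg·m²·s⁻³·A⁻¹) = kg·m²·s⁻²·A⁻¹.
kg·m²·s⁻²·A⁻¹ is the base-SI form of the weber.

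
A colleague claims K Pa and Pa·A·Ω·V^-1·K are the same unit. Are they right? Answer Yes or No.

Left side:
  Pa = N/m² (pressure = force per area),
      = kg·m⁻¹·s⁻².
  Combining: K·Pa = K · (kg·m⁻¹·s⁻²) = kg·m⁻¹·s⁻²·K.
Right side:
  Pa = N/m² (pressure = force per area),
      = kg·m⁻¹·s⁻².
  Ω = V/A (resistance = voltage per current),
      = kg·m²·s⁻³·A⁻².
  V = W/A (potential = power per current),
      = kg·m²·s⁻³·A⁻¹.
  So V⁻¹ = kg⁻¹·m⁻²·s³·A.
  Combining: Pa·A·Ω·V⁻¹·K = (kg·m⁻¹·s⁻²) · A · (kg·m²·s⁻³·A⁻²) · (kg⁻¹·m⁻²·s³·A) · K = kg·m⁻¹·s⁻²·K.
Both reduce to kg·m⁻¹·s⁻²·K.

Yes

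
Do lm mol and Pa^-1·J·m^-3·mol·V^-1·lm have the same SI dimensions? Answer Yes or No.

No

Left side:
  lm = cd·sr = cd (luminous flux; sr is dimensionless).
  Combining: lm·mol = cd · mol = mol·cd.
Right side:
  Pa = kg·m⁻¹·s⁻².
  So Pa⁻¹ = kg⁻¹·m·s².
  J = kg·m²·s⁻².
  V = kg·m²·s⁻³·A⁻¹.
  So V⁻¹ = kg⁻¹·m⁻²·s³·A.
  lm = cd.
  Combining: Pa⁻¹·J·m⁻³·mol·V⁻¹·lm = (kg⁻¹·m·s²) · (kg·m²·s⁻²) · m⁻³ · mol · (kg⁻¹·m⁻²·s³·A) · cd = kg⁻¹·m⁻²·s³·A·mol·cd.
Left is mol·cd; right is kg⁻¹·m⁻²·s³·A·mol·cd — different.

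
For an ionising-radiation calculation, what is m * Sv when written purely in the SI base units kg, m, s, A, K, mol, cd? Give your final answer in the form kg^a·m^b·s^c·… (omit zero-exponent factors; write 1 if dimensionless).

Sv = m²·s⁻².
Combining: m·Sv = m · (m²·s⁻²) = m³·s⁻².

m³·s⁻²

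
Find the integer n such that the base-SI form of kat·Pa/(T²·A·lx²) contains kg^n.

kat = s⁻¹·mol.
T = kg·s⁻²·A⁻¹.
So T⁻² = kg⁻²·s⁴·A².
lx = m⁻²·cd.
So lx⁻² = m⁴·cd⁻².
Pa = kg·m⁻¹·s⁻².
Combining: kat·T⁻²·A⁻¹·lx⁻²·Pa = (s⁻¹·mol) · (kg⁻²·s⁴·A²) · A⁻¹ · (m⁴·cd⁻²) · (kg·m⁻¹·s⁻²) = kg⁻¹·m³·s·A·mol·cd⁻².
The exponent of kg is -1.

-1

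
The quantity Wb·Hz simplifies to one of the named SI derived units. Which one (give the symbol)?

Wb = kg·m²·s⁻²·A⁻¹.
Hz = s⁻¹.
Combining: Wb·Hz = (kg·m²·s⁻²·A⁻¹) · s⁻¹ = kg·m²·s⁻³·A⁻¹.
kg·m²·s⁻³·A⁻¹ is the base-SI form of the volt.

V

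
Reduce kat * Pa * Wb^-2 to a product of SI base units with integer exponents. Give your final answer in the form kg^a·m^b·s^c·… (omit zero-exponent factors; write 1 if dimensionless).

kg⁻¹·m⁻⁵·s·A²·mol

kat = mol/s = s⁻¹·mol (catalytic activity).
Pa = N/m² (pressure = force per area),
    = kg·m⁻¹·s⁻².
Wb = V·s (flux: a volt is a weber per second),
    = kg·m²·s⁻²·A⁻¹.
So Wb⁻² = kg⁻²·m⁻⁴·s⁴·A².
Combining: kat·Pa·Wb⁻² = (s⁻¹·mol) · (kg·m⁻¹·s⁻²) · (kg⁻²·m⁻⁴·s⁴·A²) = kg⁻¹·m⁻⁵·s·A²·mol.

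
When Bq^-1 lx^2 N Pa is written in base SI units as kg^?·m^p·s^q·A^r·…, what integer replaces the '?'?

2

Bq = s⁻¹.
So Bq⁻¹ = s.
lx = m⁻²·cd.
So lx² = m⁻⁴·cd².
N = kg·m·s⁻².
Pa = kg·m⁻¹·s⁻².
Combining: Bq⁻¹·lx²·N·Pa = s · (m⁻⁴·cd²) · (kg·m·s⁻²) · (kg·m⁻¹·s⁻²) = kg²·m⁻⁴·s⁻³·cd².
The exponent of kg is 2.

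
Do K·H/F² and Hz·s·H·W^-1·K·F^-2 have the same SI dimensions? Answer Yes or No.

Left side:
  F = C/V (capacitance = charge per voltage),
      = A·s/(kg·m²·s⁻³·A⁻¹) (substituting C and V),
      = kg⁻¹·m⁻²·s⁴·A².
  So F⁻² = kg²·m⁴·s⁻⁸·A⁻⁴.
  H = Wb/A (inductance = flux per current),
      = kg·m²·s⁻²·A⁻².
  Combining: K·F⁻²·H = K · (kg²·m⁴·s⁻⁸·A⁻⁴) · (kg·m²·s⁻²·A⁻²) = kg³·m⁶·s⁻¹⁰·A⁻⁶·K.
Right side:
  Hz = 1/s = s⁻¹ (frequency is cycles per second).
  H = Wb/A (inductance = flux per current),
      = kg·m²·s⁻²·A⁻².
  W = J/s (power = energy per time),
      = kg·m²·s⁻³.
  So W⁻¹ = kg⁻¹·m⁻²·s³.
  F = C/V (capacitance = charge per voltage),
      = A·s/(kg·m²·s⁻³·A⁻¹) (substituting C and V),
      = kg⁻¹·m⁻²·s⁴·A².
  So F⁻² = kg²·m⁴·s⁻⁸·A⁻⁴.
  Combining: Hz·s·H·W⁻¹·K·F⁻² = s⁻¹ · s · (kg·m²·s⁻²·A⁻²) · (kg⁻¹·m⁻²·s³) · K · (kg²·m⁴·s⁻⁸·A⁻⁴) = kg²·m⁴·s⁻⁷·A⁻⁶·K.
Left is kg³·m⁶·s⁻¹⁰·A⁻⁶·K; right is kg²·m⁴·s⁻⁷·A⁻⁶·K — different.

No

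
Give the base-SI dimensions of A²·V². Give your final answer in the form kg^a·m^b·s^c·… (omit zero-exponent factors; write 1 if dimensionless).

V = kg·m²·s⁻³·A⁻¹.
So V² = kg²·m⁴·s⁻⁶·A⁻².
Combining: A²·V² = A² · (kg²·m⁴·s⁻⁶·A⁻²) = kg²·m⁴·s⁻⁶.

kg²·m⁴·s⁻⁶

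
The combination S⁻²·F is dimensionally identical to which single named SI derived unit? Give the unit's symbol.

H

S = 1/Ω (conductance is reciprocal resistance),
    = kg⁻¹·m⁻²·s³·A².
So S⁻² = kg²·m⁴·s⁻⁶·A⁻⁴.
F = C/V (capacitance = charge per voltage),
    = A·s/(kg·m²·s⁻³·A⁻¹) (substituting C and V),
    = kg⁻¹·m⁻²·s⁴·A².
Combining: S⁻²·F = (kg²·m⁴·s⁻⁶·A⁻⁴) · (kg⁻¹·m⁻²·s⁴·A²) = kg·m²·s⁻²·A⁻².
kg·m²·s⁻²·A⁻² is the base-SI form of the henry.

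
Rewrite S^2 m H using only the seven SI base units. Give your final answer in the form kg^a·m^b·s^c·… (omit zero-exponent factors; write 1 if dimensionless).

S = 1/Ω (conductance is reciprocal resistance),
    = kg⁻¹·m⁻²·s³·A².
So S² = kg⁻²·m⁻⁴·s⁶·A⁴.
H = Wb/A (inductance = flux per current),
    = kg·m²·s⁻²·A⁻².
Combining: S²·m·H = (kg⁻²·m⁻⁴·s⁶·A⁴) · m · (kg·m²·s⁻²·A⁻²) = kg⁻¹·m⁻¹·s⁴·A².

kg⁻¹·m⁻¹·s⁴·A²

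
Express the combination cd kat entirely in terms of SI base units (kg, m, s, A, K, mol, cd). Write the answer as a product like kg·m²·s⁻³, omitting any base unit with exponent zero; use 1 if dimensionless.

s⁻¹·mol·cd

kat = mol/s = s⁻¹·mol (catalytic activity).
Combining: cd·kat = cd · (s⁻¹·mol) = s⁻¹·mol·cd.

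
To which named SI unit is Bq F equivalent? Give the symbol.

S

Bq = 1/s = s⁻¹ (activity is decays per second).
F = C/V (capacitance = charge per voltage),
    = A·s/(kg·m²·s⁻³·A⁻¹) (substituting C and V),
    = kg⁻¹·m⁻²·s⁴·A².
Combining: Bq·F = s⁻¹ · (kg⁻¹·m⁻²·s⁴·A²) = kg⁻¹·m⁻²·s³·A².
kg⁻¹·m⁻²·s³·A² is the base-SI form of the siemens.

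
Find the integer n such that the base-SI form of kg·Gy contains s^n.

Gy = J/kg (absorbed dose = energy per mass),
    = m²·s⁻².
Combining: kg·Gy = kg · (m²·s⁻²) = kg·m²·s⁻².
The exponent of s is -2.

-2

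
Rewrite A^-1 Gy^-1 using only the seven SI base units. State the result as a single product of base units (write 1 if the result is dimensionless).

m⁻²·s²·A⁻¹

Gy = J/kg (absorbed dose = energy per mass),
    = m²·s⁻².
So Gy⁻¹ = m⁻²·s².
Combining: A⁻¹·Gy⁻¹ = A⁻¹ · (m⁻²·s²) = m⁻²·s²·A⁻¹.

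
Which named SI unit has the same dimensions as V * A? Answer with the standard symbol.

W

V = kg·m²·s⁻³·A⁻¹.
Combining: V·A = (kg·m²·s⁻³·A⁻¹) · A = kg·m²·s⁻³.
kg·m²·s⁻³ is the base-SI form of the watt.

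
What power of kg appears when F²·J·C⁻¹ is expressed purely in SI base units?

F = C/V (capacitance = charge per voltage),
    = A·s/(kg·m²·s⁻³·A⁻¹) (substituting C and V),
    = kg⁻¹·m⁻²·s⁴·A².
So F² = kg⁻²·m⁻⁴·s⁸·A⁴.
J = N·m (work = force × distance),
    = kg·m²·s⁻².
C = A·s = s·A (charge = current × time).
So C⁻¹ = s⁻¹·A⁻¹.
Combining: F²·J·C⁻¹ = (kg⁻²·m⁻⁴·s⁸·A⁴) · (kg·m²·s⁻²) · (s⁻¹·A⁻¹) = kg⁻¹·m⁻²·s⁵·A³.
The exponent of kg is -1.

-1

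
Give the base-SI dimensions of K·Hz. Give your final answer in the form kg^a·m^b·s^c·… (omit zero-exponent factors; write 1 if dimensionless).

Hz = 1/s = s⁻¹ (frequency is cycles per second).
Combining: K·Hz = K · s⁻¹ = s⁻¹·K.

s⁻¹·K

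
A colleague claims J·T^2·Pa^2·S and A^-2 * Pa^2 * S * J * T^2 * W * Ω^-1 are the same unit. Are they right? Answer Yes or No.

Yes

Left side:
  J = kg·m²·s⁻².
  T = kg·s⁻²·A⁻¹.
  So T² = kg²·s⁻⁴·A⁻².
  Pa = kg·m⁻¹·s⁻².
  So Pa² = kg²·m⁻²·s⁻⁴.
  S = kg⁻¹·m⁻²·s³·A².
  Combining: J·T²·Pa²·S = (kg·m²·s⁻²) · (kg²·s⁻⁴·A⁻²) · (kg²·m⁻²·s⁻⁴) · (kg⁻¹·m⁻²·s³·A²) = kg⁴·m⁻²·s⁻⁷.
Right side:
  Pa = kg·m⁻¹·s⁻².
  So Pa² = kg²·m⁻²·s⁻⁴.
  S = kg⁻¹·m⁻²·s³·A².
  J = kg·m²·s⁻².
  T = kg·s⁻²·A⁻¹.
  So T² = kg²·s⁻⁴·A⁻².
  W = kg·m²·s⁻³.
  Ω = kg·m²·s⁻³·A⁻².
  So Ω⁻¹ = kg⁻¹·m⁻²·s³·A².
  Combining: A⁻²·Pa²·S·J·T²·W·Ω⁻¹ = A⁻² · (kg²·m⁻²·s⁻⁴) · (kg⁻¹·m⁻²·s³·A²) · (kg·m²·s⁻²) · (kg²·s⁻⁴·A⁻²) · (kg·m²·s⁻³) · (kg⁻¹·m⁻²·s³·A²) = kg⁴·m⁻²·s⁻⁷.
Both reduce to kg⁴·m⁻²·s⁻⁷.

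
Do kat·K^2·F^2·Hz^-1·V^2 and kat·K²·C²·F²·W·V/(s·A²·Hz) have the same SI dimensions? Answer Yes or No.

Left side:
  kat = mol/s = s⁻¹·mol (catalytic activity).
  F = C/V (capacitance = charge per voltage),
      = A·s/(kg·m²·s⁻³·A⁻¹) (substituting C and V),
      = kg⁻¹·m⁻²·s⁴·A².
  So F² = kg⁻²·m⁻⁴·s⁸·A⁴.
  Hz = 1/s = s⁻¹ (frequency is cycles per second).
  So Hz⁻¹ = s.
  V = W/A (potential = power per current),
      = kg·m²·s⁻³·A⁻¹.
  So V² = kg²·m⁴·s⁻⁶·A⁻².
  Combining: kat·K²·F²·Hz⁻¹·V² = (s⁻¹·mol) · K² · (kg⁻²·m⁻⁴·s⁸·A⁴) · s · (kg²·m⁴·s⁻⁶·A⁻²) = s²·A²·K²·mol.
Right side:
  kat = mol/s = s⁻¹·mol (catalytic activity).
  C = A·s = s·A (charge = current × time).
  So C² = s²·A².
  F = C/V (capacitance = charge per voltage),
      = A·s/(kg·m²·s⁻³·A⁻¹) (substituting C and V),
      = kg⁻¹·m⁻²·s⁴·A².
  So F² = kg⁻²·m⁻⁴·s⁸·A⁴.
  W = J/s (power = energy per time),
      = kg·m²·s⁻³.
  Hz = 1/s = s⁻¹ (frequency is cycles per second).
  So Hz⁻¹ = s.
  V = W/A (potential = power per current),
      = kg·m²·s⁻³·A⁻¹.
  Combining: s⁻¹·kat·A⁻²·K²·C²·F²·W·Hz⁻¹·V = s⁻¹ · (s⁻¹·mol) · A⁻² · K² · (s²·A²) · (kg⁻²·m⁻⁴·s⁸·A⁴) · (kg·m²·s⁻³) · s · (kg·m²·s⁻³·A⁻¹) = s³·A³·K²·mol.
Left is s²·A²·K²·mol; right is s³·A³·K²·mol — different.

No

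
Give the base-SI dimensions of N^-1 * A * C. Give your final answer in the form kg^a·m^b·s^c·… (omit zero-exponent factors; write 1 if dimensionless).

kg⁻¹·m⁻¹·s³·A²

N = kg·m/s² = kg·m·s⁻² (force = mass × acceleration).
So N⁻¹ = kg⁻¹·m⁻¹·s².
C = A·s = s·A (charge = current × time).
Combining: N⁻¹·A·C = (kg⁻¹·m⁻¹·s²) · A · (s·A) = kg⁻¹·m⁻¹·s³·A².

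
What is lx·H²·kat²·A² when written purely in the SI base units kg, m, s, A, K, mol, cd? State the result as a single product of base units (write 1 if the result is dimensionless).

kg²·m²·s⁻⁶·A⁻²·mol²·cd

lx = lm/m² (illuminance = luminous flux per area),
    = m⁻²·cd.
H = Wb/A (inductance = flux per current),
    = kg·m²·s⁻²·A⁻².
So H² = kg²·m⁴·s⁻⁴·A⁻⁴.
kat = mol/s = s⁻¹·mol (catalytic activity).
So kat² = s⁻²·mol².
Combining: lx·H²·kat²·A² = (m⁻²·cd) · (kg²·m⁴·s⁻⁴·A⁻⁴) · (s⁻²·mol²) · A² = kg²·m²·s⁻⁶·A⁻²·mol²·cd.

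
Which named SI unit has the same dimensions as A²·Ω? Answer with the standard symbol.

Ω = kg·m²·s⁻³·A⁻².
Combining: A²·Ω = A² · (kg·m²·s⁻³·A⁻²) = kg·m²·s⁻³.
kg·m²·s⁻³ is the base-SI form of the watt.

W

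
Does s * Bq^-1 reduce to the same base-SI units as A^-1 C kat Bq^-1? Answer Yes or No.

No

Left side:
  Bq = s⁻¹.
  So Bq⁻¹ = s.
  Combining: s·Bq⁻¹ = s · s = s².
Right side:
  C = A·s = s·A (charge = current × time).
  kat = mol/s = s⁻¹·mol (catalytic activity).
  Bq = 1/s = s⁻¹ (activity is decays per second).
  So Bq⁻¹ = s.
  Combining: A⁻¹·C·kat·Bq⁻¹ = A⁻¹ · (s·A) · (s⁻¹·mol) · s = s·mol.
Left is s²; right is s·mol — different.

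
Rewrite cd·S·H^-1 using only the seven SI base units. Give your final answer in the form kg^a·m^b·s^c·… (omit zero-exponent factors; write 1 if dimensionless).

S = kg⁻¹·m⁻²·s³·A².
H = kg·m²·s⁻²·A⁻².
So H⁻¹ = kg⁻¹·m⁻²·s²·A².
Combining: cd·S·H⁻¹ = cd · (kg⁻¹·m⁻²·s³·A²) · (kg⁻¹·m⁻²·s²·A²) = kg⁻²·m⁻⁴·s⁵·A⁴·cd.

kg⁻²·m⁻⁴·s⁵·A⁴·cd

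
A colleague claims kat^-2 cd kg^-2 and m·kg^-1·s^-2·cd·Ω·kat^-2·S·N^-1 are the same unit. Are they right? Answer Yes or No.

Left side:
  kat = s⁻¹·mol.
  So kat⁻² = s²·mol⁻².
  Combining: kat⁻²·cd·kg⁻² = (s²·mol⁻²) · cd · kg⁻² = kg⁻²·s²·mol⁻²·cd.
Right side:
  Ω = kg·m²·s⁻³·A⁻².
  kat = s⁻¹·mol.
  So kat⁻² = s²·mol⁻².
  S = kg⁻¹·m⁻²·s³·A².
  N = kg·m·s⁻².
  So N⁻¹ = kg⁻¹·m⁻¹·s².
  Combining: m·kg⁻¹·s⁻²·cd·Ω·kat⁻²·S·N⁻¹ = m · kg⁻¹ · s⁻² · cd · (kg·m²·s⁻³·A⁻²) · (s²·mol⁻²) · (kg⁻¹·m⁻²·s³·A²) · (kg⁻¹·m⁻¹·s²) = kg⁻²·s²·mol⁻²·cd.
Both reduce to kg⁻²·s²·mol⁻²·cd.

Yes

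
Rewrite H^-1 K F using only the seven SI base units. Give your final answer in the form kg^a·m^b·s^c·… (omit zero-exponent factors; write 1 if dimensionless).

H = Wb/A (inductance = flux per current),
    = kg·m²·s⁻²·A⁻².
So H⁻¹ = kg⁻¹·m⁻²·s²·A².
F = C/V (capacitance = charge per voltage),
    = A·s/(kg·m²·s⁻³·A⁻¹) (substituting C and V),
    = kg⁻¹·m⁻²·s⁴·A².
Combining: H⁻¹·K·F = (kg⁻¹·m⁻²·s²·A²) · K · (kg⁻¹·m⁻²·s⁴·A²) = kg⁻²·m⁻⁴·s⁶·A⁴·K.

kg⁻²·m⁻⁴·s⁶·A⁴·K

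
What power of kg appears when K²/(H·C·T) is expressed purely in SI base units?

-2

H = Wb/A (inductance = flux per current),
    = kg·m²·s⁻²·A⁻².
So H⁻¹ = kg⁻¹·m⁻²·s²·A².
C = A·s = s·A (charge = current × time).
So C⁻¹ = s⁻¹·A⁻¹.
T = Wb/m² (flux density = flux per area),
    = kg·s⁻²·A⁻¹.
So T⁻¹ = kg⁻¹·s²·A.
Combining: H⁻¹·C⁻¹·T⁻¹·K² = (kg⁻¹·m⁻²·s²·A²) · (s⁻¹·A⁻¹) · (kg⁻¹·s²·A) · K² = kg⁻²·m⁻²·s³·A²·K².
The exponent of kg is -2.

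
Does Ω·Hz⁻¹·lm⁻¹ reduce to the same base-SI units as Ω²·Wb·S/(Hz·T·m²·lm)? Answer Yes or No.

Yes

Left side:
  Ω = V/A (resistance = voltage per current),
      = kg·m²·s⁻³·A⁻².
  Hz = 1/s = s⁻¹ (frequency is cycles per second).
  So Hz⁻¹ = s.
  lm = cd·sr = cd (luminous flux; sr is dimensionless).
  So lm⁻¹ = cd⁻¹.
  Combining: Ω·Hz⁻¹·lm⁻¹ = (kg·m²·s⁻³·A⁻²) · s · cd⁻¹ = kg·m²·s⁻²·A⁻²·cd⁻¹.
Right side:
  Ω = V/A (resistance = voltage per current),
      = kg·m²·s⁻³·A⁻².
  So Ω² = kg²·m⁴·s⁻⁶·A⁻⁴.
  Wb = V·s (flux: a volt is a weber per second),
      = kg·m²·s⁻²·A⁻¹.
  Hz = 1/s = s⁻¹ (frequency is cycles per second).
  So Hz⁻¹ = s.
  T = Wb/m² (flux density = flux per area),
      = kg·s⁻²·A⁻¹.
  So T⁻¹ = kg⁻¹·s²·A.
  lm = cd·sr = cd (luminous flux; sr is dimensionless).
  So lm⁻¹ = cd⁻¹.
  S = 1/Ω (conductance is reciprocal resistance),
      = kg⁻¹·m⁻²·s³·A².
  Combining: Ω²·Wb·Hz⁻¹·T⁻¹·m⁻²·lm⁻¹·S = (kg²·m⁴·s⁻⁶·A⁻⁴) · (kg·m²·s⁻²·A⁻¹) · s · (kg⁻¹·s²·A) · m⁻² · cd⁻¹ · (kg⁻¹·m⁻²·s³·A²) = kg·m²·s⁻²·A⁻²·cd⁻¹.
Both reduce to kg·m²·s⁻²·A⁻²·cd⁻¹.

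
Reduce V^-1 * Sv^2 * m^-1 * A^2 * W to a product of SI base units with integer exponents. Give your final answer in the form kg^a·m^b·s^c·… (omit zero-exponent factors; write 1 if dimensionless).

V = kg·m²·s⁻³·A⁻¹.
So V⁻¹ = kg⁻¹·m⁻²·s³·A.
Sv = m²·s⁻².
So Sv² = m⁴·s⁻⁴.
W = kg·m²·s⁻³.
Combining: V⁻¹·Sv²·m⁻¹·A²·W = (kg⁻¹·m⁻²·s³·A) · (m⁴·s⁻⁴) · m⁻¹ · A² · (kg·m²·s⁻³) = m³·s⁻⁴·A³.

m³·s⁻⁴·A³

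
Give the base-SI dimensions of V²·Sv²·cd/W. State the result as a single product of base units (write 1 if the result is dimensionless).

kg·m⁶·s⁻⁷·A⁻²·cd

V = W/A (potential = power per current),
    = kg·m²·s⁻³·A⁻¹.
So V² = kg²·m⁴·s⁻⁶·A⁻².
Sv = J/kg (equivalent dose = energy per mass),
    = m²·s⁻².
So Sv² = m⁴·s⁻⁴.
W = J/s (power = energy per time),
    = kg·m²·s⁻³.
So W⁻¹ = kg⁻¹·m⁻²·s³.
Combining: V²·Sv²·W⁻¹·cd = (kg²·m⁴·s⁻⁶·A⁻²) · (m⁴·s⁻⁴) · (kg⁻¹·m⁻²·s³) · cd = kg·m⁶·s⁻⁷·A⁻²·cd.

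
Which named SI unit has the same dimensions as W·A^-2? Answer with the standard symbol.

W = J/s (power = energy per time),
    = kg·m²·s⁻³.
Combining: W·A⁻² = (kg·m²·s⁻³) · A⁻² = kg·m²·s⁻³·A⁻².
kg·m²·s⁻³·A⁻² is the base-SI form of the ohm.

Ω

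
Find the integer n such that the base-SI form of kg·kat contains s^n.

-1

kat = s⁻¹·mol.
Combining: kg·kat = kg · (s⁻¹·mol) = kg·s⁻¹·mol.
The exponent of s is -1.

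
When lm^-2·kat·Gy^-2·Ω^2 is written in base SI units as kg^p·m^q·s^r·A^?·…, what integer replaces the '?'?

lm = cd·sr = cd (luminous flux; sr is dimensionless).
So lm⁻² = cd⁻².
kat = mol/s = s⁻¹·mol (catalytic activity).
Gy = J/kg (absorbed dose = energy per mass),
    = m²·s⁻².
So Gy⁻² = m⁻⁴·s⁴.
Ω = V/A (resistance = voltage per current),
    = kg·m²·s⁻³·A⁻².
So Ω² = kg²·m⁴·s⁻⁶·A⁻⁴.
Combining: lm⁻²·kat·Gy⁻²·Ω² = cd⁻² · (s⁻¹·mol) · (m⁻⁴·s⁴) · (kg²·m⁴·s⁻⁶·A⁻⁴) = kg²·s⁻³·A⁻⁴·mol·cd⁻².
The exponent of A is -4.

-4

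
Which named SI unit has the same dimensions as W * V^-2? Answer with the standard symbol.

W = J/s (power = energy per time),
    = kg·m²·s⁻³.
V = W/A (potential = power per current),
    = kg·m²·s⁻³·A⁻¹.
So V⁻² = kg⁻²·m⁻⁴·s⁶·A².
Combining: W·V⁻² = (kg·m²·s⁻³) · (kg⁻²·m⁻⁴·s⁶·A²) = kg⁻¹·m⁻²·s³·A².
kg⁻¹·m⁻²·s³·A² is the base-SI form of the siemens.

S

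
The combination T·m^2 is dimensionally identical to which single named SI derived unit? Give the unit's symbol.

Wb

T = kg·s⁻²·A⁻¹.
Combining: T·m² = (kg·s⁻²·A⁻¹) · m² = kg·m²·s⁻²·A⁻¹.
kg·m²·s⁻²·A⁻¹ is the base-SI form of the weber.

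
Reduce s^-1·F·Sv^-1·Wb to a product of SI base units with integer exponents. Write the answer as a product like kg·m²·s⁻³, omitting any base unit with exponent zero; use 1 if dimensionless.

m⁻²·s³·A

F = kg⁻¹·m⁻²·s⁴·A².
Sv = m²·s⁻².
So Sv⁻¹ = m⁻²·s².
Wb = kg·m²·s⁻²·A⁻¹.
Combining: s⁻¹·F·Sv⁻¹·Wb = s⁻¹ · (kg⁻¹·m⁻²·s⁴·A²) · (m⁻²·s²) · (kg·m²·s⁻²·A⁻¹) = m⁻²·s³·A.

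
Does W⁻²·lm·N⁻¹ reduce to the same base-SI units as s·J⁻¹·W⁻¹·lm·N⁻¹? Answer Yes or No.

Left side:
  W = J/s (power = energy per time),
      = kg·m²·s⁻³.
  So W⁻² = kg⁻²·m⁻⁴·s⁶.
  lm = cd·sr = cd (luminous flux; sr is dimensionless).
  N = kg·m/s² = kg·m·s⁻² (force = mass × acceleration).
  So N⁻¹ = kg⁻¹·m⁻¹·s².
  Combining: W⁻²·lm·N⁻¹ = (kg⁻²·m⁻⁴·s⁶) · cd · (kg⁻¹·m⁻¹·s²) = kg⁻³·m⁻⁵·s⁸·cd.
Right side:
  J = N·m (work = force × distance),
      = kg·m²·s⁻².
  So J⁻¹ = kg⁻¹·m⁻²·s².
  W = J/s (power = energy per time),
      = kg·m²·s⁻³.
  So W⁻¹ = kg⁻¹·m⁻²·s³.
  lm = cd·sr = cd (luminous flux; sr is dimensionless).
  N = kg·m/s² = kg·m·s⁻² (force = mass × acceleration).
  So N⁻¹ = kg⁻¹·m⁻¹·s².
  Combining: s·J⁻¹·W⁻¹·lm·N⁻¹ = s · (kg⁻¹·m⁻²·s²) · (kg⁻¹·m⁻²·s³) · cd · (kg⁻¹·m⁻¹·s²) = kg⁻³·m⁻⁵·s⁸·cd.
Both reduce to kg⁻³·m⁻⁵·s⁸·cd.

Yes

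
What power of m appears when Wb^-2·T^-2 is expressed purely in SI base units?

Wb = V·s (flux: a volt is a weber per second),
    = kg·m²·s⁻²·A⁻¹.
So Wb⁻² = kg⁻²·m⁻⁴·s⁴·A².
T = Wb/m² (flux density = flux per area),
    = kg·s⁻²·A⁻¹.
So T⁻² = kg⁻²·s⁴·A².
Combining: Wb⁻²·T⁻² = (kg⁻²·m⁻⁴·s⁴·A²) · (kg⁻²·s⁴·A²) = kg⁻⁴·m⁻⁴·s⁸·A⁴.
The exponent of m is -4.

-4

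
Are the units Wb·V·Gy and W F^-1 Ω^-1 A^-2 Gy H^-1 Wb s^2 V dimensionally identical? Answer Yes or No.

Left side:
  Wb = kg·m²·s⁻²·A⁻¹.
  V = kg·m²·s⁻³·A⁻¹.
  Gy = m²·s⁻².
  Combining: Wb·V·Gy = (kg·m²·s⁻²·A⁻¹) · (kg·m²·s⁻³·A⁻¹) · (m²·s⁻²) = kg²·m⁶·s⁻⁷·A⁻².
Right side:
  W = J/s (power = energy per time),
      = kg·m²·s⁻³.
  F = C/V (capacitance = charge per voltage),
      = A·s/(kg·m²·s⁻³·A⁻¹) (substituting C and V),
      = kg⁻¹·m⁻²·s⁴·A².
  So F⁻¹ = kg·m²·s⁻⁴·A⁻².
  Ω = V/A (resistance = voltage per current),
      = kg·m²·s⁻³·A⁻².
  So Ω⁻¹ = kg⁻¹·m⁻²·s³·A².
  Gy = J/kg (absorbed dose = energy per mass),
      = m²·s⁻².
  H = Wb/A (inductance = flux per current),
      = kg·m²·s⁻²·A⁻².
  So H⁻¹ = kg⁻¹·m⁻²·s²·A².
  Wb = V·s (flux: a volt is a weber per second),
      = kg·m²·s⁻²·A⁻¹.
  V = W/A (potential = power per current),
      = kg·m²·s⁻³·A⁻¹.
  Combining: W·F⁻¹·Ω⁻¹·A⁻²·Gy·H⁻¹·Wb·s²·V = (kg·m²·s⁻³) · (kg·m²·s⁻⁴·A⁻²) · (kg⁻¹·m⁻²·s³·A²) · A⁻² · (m²·s⁻²) · (kg⁻¹·m⁻²·s²·A²) · (kg·m²·s⁻²·A⁻¹) · s² · (kg·m²·s⁻³·A⁻¹) = kg²·m⁶·s⁻⁷·A⁻².
Both reduce to kg²·m⁶·s⁻⁷·A⁻².

Yes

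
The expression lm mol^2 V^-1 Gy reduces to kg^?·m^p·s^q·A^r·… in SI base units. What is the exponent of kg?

-1

lm = cd·sr = cd (luminous flux; sr is dimensionless).
V = W/A (potential = power per current),
    = kg·m²·s⁻³·A⁻¹.
So V⁻¹ = kg⁻¹·m⁻²·s³·A.
Gy = J/kg (absorbed dose = energy per mass),
    = m²·s⁻².
Combining: lm·mol²·V⁻¹·Gy = cd · mol² · (kg⁻¹·m⁻²·s³·A) · (m²·s⁻²) = kg⁻¹·s·A·mol²·cd.
The exponent of kg is -1.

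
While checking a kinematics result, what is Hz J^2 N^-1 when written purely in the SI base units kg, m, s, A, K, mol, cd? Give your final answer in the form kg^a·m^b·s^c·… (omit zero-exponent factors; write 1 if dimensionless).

kg·m³·s⁻³

Hz = 1/s = s⁻¹ (frequency is cycles per second).
J = N·m (work = force × distance),
    = kg·m²·s⁻².
So J² = kg²·m⁴·s⁻⁴.
N = kg·m/s² = kg·m·s⁻² (force = mass × acceleration).
So N⁻¹ = kg⁻¹·m⁻¹·s².
Combining: Hz·J²·N⁻¹ = s⁻¹ · (kg²·m⁴·s⁻⁴) · (kg⁻¹·m⁻¹·s²) = kg·m³·s⁻³.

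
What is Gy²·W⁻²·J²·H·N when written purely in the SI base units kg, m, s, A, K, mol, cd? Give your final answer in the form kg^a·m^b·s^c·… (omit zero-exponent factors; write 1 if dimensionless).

Gy = m²·s⁻².
So Gy² = m⁴·s⁻⁴.
W = kg·m²·s⁻³.
So W⁻² = kg⁻²·m⁻⁴·s⁶.
J = kg·m²·s⁻².
So J² = kg²·m⁴·s⁻⁴.
H = kg·m²·s⁻²·A⁻².
N = kg·m·s⁻².
Combining: Gy²·W⁻²·J²·H·N = (m⁴·s⁻⁴) · (kg⁻²·m⁻⁴·s⁶) · (kg²·m⁴·s⁻⁴) · (kg·m²·s⁻²·A⁻²) · (kg·m·s⁻²) = kg²·m⁷·s⁻⁶·A⁻².

kg²·m⁷·s⁻⁶·A⁻²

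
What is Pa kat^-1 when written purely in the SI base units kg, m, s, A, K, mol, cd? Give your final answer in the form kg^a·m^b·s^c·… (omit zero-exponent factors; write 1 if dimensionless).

kg·m⁻¹·s⁻¹·mol⁻¹

Pa = kg·m⁻¹·s⁻².
kat = s⁻¹·mol.
So kat⁻¹ = s·mol⁻¹.
Combining: Pa·kat⁻¹ = (kg·m⁻¹·s⁻²) · (s·mol⁻¹) = kg·m⁻¹·s⁻¹·mol⁻¹.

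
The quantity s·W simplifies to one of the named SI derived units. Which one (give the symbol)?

J

W = J/s (power = energy per time),
    = kg·m²·s⁻³.
Combining: s·W = s · (kg·m²·s⁻³) = kg·m²·s⁻².
kg·m²·s⁻² is the base-SI form of the joule.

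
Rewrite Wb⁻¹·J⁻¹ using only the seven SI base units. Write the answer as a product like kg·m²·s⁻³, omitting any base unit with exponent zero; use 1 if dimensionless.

kg⁻²·m⁻⁴·s⁴·A

Wb = kg·m²·s⁻²·A⁻¹.
So Wb⁻¹ = kg⁻¹·m⁻²·s²·A.
J = kg·m²·s⁻².
So J⁻¹ = kg⁻¹·m⁻²·s².
Combining: Wb⁻¹·J⁻¹ = (kg⁻¹·m⁻²·s²·A) · (kg⁻¹·m⁻²·s²) = kg⁻²·m⁻⁴·s⁴·A.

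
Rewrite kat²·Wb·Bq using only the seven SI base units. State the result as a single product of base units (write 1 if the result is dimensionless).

kat = s⁻¹·mol.
So kat² = s⁻²·mol².
Wb = kg·m²·s⁻²·A⁻¹.
Bq = s⁻¹.
Combining: kat²·Wb·Bq = (s⁻²·mol²) · (kg·m²·s⁻²·A⁻¹) · s⁻¹ = kg·m²·s⁻⁵·A⁻¹·mol².

kg·m²·s⁻⁵·A⁻¹·mol²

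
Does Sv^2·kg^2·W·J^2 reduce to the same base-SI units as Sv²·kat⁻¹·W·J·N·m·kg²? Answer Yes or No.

No

Left side:
  Sv = m²·s⁻².
  So Sv² = m⁴·s⁻⁴.
  W = kg·m²·s⁻³.
  J = kg·m²·s⁻².
  So J² = kg²·m⁴·s⁻⁴.
  Combining: Sv²·kg²·W·J² = (m⁴·s⁻⁴) · kg² · (kg·m²·s⁻³) · (kg²·m⁴·s⁻⁴) = kg⁵·m¹⁰·s⁻¹¹.
Right side:
  Sv = J/kg (equivalent dose = energy per mass),
      = m²·s⁻².
  So Sv² = m⁴·s⁻⁴.
  kat = mol/s = s⁻¹·mol (catalytic activity).
  So kat⁻¹ = s·mol⁻¹.
  W = J/s (power = energy per time),
      = kg·m²·s⁻³.
  J = N·m (work = force × distance),
      = kg·m²·s⁻².
  N = kg·m/s² = kg·m·s⁻² (force = mass × acceleration).
  Combining: Sv²·kat⁻¹·W·J·N·m·kg² = (m⁴·s⁻⁴) · (s·mol⁻¹) · (kg·m²·s⁻³) · (kg·m²·s⁻²) · (kg·m·s⁻²) · m · kg² = kg⁵·m¹⁰·s⁻¹⁰·mol⁻¹.
Left is kg⁵·m¹⁰·s⁻¹¹; right is kg⁵·m¹⁰·s⁻¹⁰·mol⁻¹ — different.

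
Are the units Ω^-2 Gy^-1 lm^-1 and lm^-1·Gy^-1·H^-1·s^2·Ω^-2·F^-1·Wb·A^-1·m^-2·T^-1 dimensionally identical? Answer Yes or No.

Left side:
  Ω = kg·m²·s⁻³·A⁻².
  So Ω⁻² = kg⁻²·m⁻⁴·s⁶·A⁴.
  Gy = m²·s⁻².
  So Gy⁻¹ = m⁻²·s².
  lm = cd.
  So lm⁻¹ = cd⁻¹.
  Combining: Ω⁻²·Gy⁻¹·lm⁻¹ = (kg⁻²·m⁻⁴·s⁶·A⁴) · (m⁻²·s²) · cd⁻¹ = kg⁻²·m⁻⁶·s⁸·A⁴·cd⁻¹.
Right side:
  lm = cd·sr = cd (luminous flux; sr is dimensionless).
  So lm⁻¹ = cd⁻¹.
  Gy = J/kg (absorbed dose = energy per mass),
      = m²·s⁻².
  So Gy⁻¹ = m⁻²·s².
  H = Wb/A (inductance = flux per current),
      = kg·m²·s⁻²·A⁻².
  So H⁻¹ = kg⁻¹·m⁻²·s²·A².
  Ω = V/A (resistance = voltage per current),
      = kg·m²·s⁻³·A⁻².
  So Ω⁻² = kg⁻²·m⁻⁴·s⁶·A⁴.
  F = C/V (capacitance = charge per voltage),
      = A·s/(kg·m²·s⁻³·A⁻¹) (substituting C and V),
      = kg⁻¹·m⁻²·s⁴·A².
  So F⁻¹ = kg·m²·s⁻⁴·A⁻².
  Wb = V·s (flux: a volt is a weber per second),
      = kg·m²·s⁻²·A⁻¹.
  T = Wb/m² (flux density = flux per area),
      = kg·s⁻²·A⁻¹.
  So T⁻¹ = kg⁻¹·s²·A.
  Combining: lm⁻¹·Gy⁻¹·H⁻¹·s²·Ω⁻²·F⁻¹·Wb·A⁻¹·m⁻²·T⁻¹ = cd⁻¹ · (m⁻²·s²) · (kg⁻¹·m⁻²·s²·A²) · s² · (kg⁻²·m⁻⁴·s⁶·A⁴) · (kg·m²·s⁻⁴·A⁻²) · (kg·m²·s⁻²·A⁻¹) · A⁻¹ · m⁻² · (kg⁻¹·s²·A) = kg⁻²·m⁻⁶·s⁸·A³·cd⁻¹.
Left is kg⁻²·m⁻⁶·s⁸·A⁴·cd⁻¹; right is kg⁻²·m⁻⁶·s⁸·A³·cd⁻¹ — different.

No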